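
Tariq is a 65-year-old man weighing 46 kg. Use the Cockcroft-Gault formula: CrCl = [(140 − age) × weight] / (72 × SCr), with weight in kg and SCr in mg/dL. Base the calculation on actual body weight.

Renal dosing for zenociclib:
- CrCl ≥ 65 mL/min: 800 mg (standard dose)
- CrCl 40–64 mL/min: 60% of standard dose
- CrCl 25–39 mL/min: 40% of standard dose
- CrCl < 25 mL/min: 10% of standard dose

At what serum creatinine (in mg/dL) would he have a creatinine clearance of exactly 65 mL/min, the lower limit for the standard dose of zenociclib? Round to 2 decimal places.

Standard dose requires CrCl ≥ 65 mL/min.
Set (140 − 65) × 46 / (72 × SCr) = 65
SCr = (140 − 65) × 46 / (72 × 65) = 0.737 mg/dL

0.74 mg/dL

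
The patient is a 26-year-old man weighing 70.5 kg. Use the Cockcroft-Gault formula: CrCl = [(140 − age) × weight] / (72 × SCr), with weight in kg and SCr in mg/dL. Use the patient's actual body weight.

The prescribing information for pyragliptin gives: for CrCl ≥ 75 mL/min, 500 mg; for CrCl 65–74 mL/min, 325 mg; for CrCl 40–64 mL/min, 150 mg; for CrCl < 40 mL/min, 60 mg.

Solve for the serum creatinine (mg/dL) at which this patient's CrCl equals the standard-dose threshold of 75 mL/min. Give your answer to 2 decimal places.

Standard dose requires CrCl ≥ 75 mL/min.
Set (140 − 26) × 70.5 / (72 × SCr) = 75
SCr = (140 − 26) × 70.5 / (72 × 75) = 1.488 mg/dL

1.49 mg/dL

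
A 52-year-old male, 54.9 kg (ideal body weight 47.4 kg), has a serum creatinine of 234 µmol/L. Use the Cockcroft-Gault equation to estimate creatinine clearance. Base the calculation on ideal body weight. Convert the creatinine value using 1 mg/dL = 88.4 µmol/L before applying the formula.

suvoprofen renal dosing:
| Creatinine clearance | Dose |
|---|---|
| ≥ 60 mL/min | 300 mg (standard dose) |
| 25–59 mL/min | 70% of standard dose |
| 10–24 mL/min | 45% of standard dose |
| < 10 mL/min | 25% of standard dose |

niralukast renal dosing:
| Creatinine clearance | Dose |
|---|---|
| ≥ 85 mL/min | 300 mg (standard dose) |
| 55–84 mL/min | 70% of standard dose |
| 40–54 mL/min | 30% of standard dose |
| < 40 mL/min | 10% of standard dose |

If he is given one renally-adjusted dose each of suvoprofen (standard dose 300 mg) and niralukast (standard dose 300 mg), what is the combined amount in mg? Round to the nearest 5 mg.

165 mg

SCr = 234 / 88.4 = 2.647 mg/dL
CrCl = (140 − 52) × 47.4 / (72 × 2.647) = 4171.2 / 190.58 ≈ 21.9 mL/min
CrCl ≈ 22 mL/min.
suvoprofen: 10–24 mL/min → 45% of 300 mg = 135 mg.
niralukast: < 40 mL/min → 10% of 300 mg = 30 mg.
Total = 135 + 30 = 165 mg.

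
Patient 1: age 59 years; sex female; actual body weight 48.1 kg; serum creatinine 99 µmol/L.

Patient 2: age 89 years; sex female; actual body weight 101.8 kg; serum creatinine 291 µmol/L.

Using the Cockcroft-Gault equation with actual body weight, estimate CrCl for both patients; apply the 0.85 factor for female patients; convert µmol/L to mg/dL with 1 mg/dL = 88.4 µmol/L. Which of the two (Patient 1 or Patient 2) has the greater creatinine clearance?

Patient 1

Patient 1: SCr = 99 / 88.4 = 1.12 mg/dL
Patient 1: CrCl = (140 − 59) × 48.1 / (72 × 1.12) × 0.85 = 3896.1 / 80.64 × 0.85 ≈ 41.1 mL/min
Patient 2: SCr = 291 / 88.4 = 3.292 mg/dL
Patient 2: CrCl = (140 − 89) × 101.8 / (72 × 3.292) × 0.85 = 5191.8 / 237.02 × 0.85 ≈ 18.6 mL/min
41.1 vs 18.6 mL/min → Patient 1 is higher.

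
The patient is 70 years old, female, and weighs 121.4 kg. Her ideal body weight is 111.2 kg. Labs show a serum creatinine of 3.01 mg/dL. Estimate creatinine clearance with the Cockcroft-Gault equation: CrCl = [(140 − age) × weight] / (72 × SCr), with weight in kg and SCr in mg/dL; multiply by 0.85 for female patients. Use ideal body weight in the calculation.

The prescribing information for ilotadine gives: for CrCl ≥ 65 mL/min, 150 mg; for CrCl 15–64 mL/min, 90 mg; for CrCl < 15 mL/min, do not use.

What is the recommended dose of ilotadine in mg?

CrCl = (140 − 70) × 111.2 / (72 × 3.01) × 0.85 = 7784.0 / 216.72 × 0.85 ≈ 30.5 mL/min
CrCl ≈ 31 mL/min → bracket 15–64 mL/min.
Dose for this bracket: 90 mg.

90 mg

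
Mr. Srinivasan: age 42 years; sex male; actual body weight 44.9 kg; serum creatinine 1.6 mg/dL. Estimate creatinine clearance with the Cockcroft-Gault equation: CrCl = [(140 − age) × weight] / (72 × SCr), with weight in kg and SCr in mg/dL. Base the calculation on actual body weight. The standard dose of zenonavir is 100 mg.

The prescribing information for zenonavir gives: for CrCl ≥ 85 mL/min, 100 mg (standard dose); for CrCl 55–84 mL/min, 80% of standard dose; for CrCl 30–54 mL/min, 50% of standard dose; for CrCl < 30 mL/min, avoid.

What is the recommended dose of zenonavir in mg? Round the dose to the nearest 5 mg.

CrCl = (140 − 42) × 44.9 / (72 × 1.6) = 4400.2 / 115.20 ≈ 38.2 mL/min
CrCl ≈ 38 mL/min → bracket 30–54 mL/min.
50% of 100 mg = 50 mg

50 mg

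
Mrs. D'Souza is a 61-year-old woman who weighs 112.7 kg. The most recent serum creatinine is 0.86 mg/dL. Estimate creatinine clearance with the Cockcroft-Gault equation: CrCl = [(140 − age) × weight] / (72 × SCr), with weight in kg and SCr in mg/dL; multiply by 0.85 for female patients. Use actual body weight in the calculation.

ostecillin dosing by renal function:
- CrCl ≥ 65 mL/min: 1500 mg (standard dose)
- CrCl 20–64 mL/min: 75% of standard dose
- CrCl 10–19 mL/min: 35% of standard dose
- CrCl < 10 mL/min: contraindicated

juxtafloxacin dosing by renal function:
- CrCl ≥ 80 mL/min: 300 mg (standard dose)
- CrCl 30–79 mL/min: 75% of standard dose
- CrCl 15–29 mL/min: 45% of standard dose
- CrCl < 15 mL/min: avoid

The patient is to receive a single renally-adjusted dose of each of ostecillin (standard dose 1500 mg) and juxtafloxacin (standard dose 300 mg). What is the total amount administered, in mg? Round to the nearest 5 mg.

CrCl = (140 − 61) × 112.7 / (72 × 0.86) × 0.85 = 8903.3 / 61.92 × 0.85 ≈ 122.2 mL/min
CrCl ≈ 122 mL/min.
ostecillin: ≥ 65 mL/min → 100% of 1500 mg = 1500 mg.
juxtafloxacin: ≥ 80 mL/min → 100% of 300 mg = 300 mg.
Total = 1500 + 300 = 1800 mg.

1800 mg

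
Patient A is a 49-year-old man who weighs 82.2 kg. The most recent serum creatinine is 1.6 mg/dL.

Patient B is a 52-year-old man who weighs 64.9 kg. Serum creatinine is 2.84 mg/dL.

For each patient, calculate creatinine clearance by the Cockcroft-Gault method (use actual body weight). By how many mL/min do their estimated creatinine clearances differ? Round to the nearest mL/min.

Patient A: CrCl = (140 − 49) × 82.2 / (72 × 1.6) = 7480.2 / 115.20 ≈ 64.9 mL/min
Patient B: CrCl = (140 − 52) × 64.9 / (72 × 2.84) = 5711.2 / 204.48 ≈ 27.9 mL/min
|64.9 − 27.9| = 37.0 mL/min

37 mL/min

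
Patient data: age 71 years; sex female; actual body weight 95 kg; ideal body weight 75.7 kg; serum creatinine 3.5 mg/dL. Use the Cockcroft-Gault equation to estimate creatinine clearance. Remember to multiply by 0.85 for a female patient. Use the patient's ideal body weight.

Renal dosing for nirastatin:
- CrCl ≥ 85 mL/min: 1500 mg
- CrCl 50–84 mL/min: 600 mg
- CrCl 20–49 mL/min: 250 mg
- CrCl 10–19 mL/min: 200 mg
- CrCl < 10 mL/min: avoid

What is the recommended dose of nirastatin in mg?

200 mg

CrCl = (140 − 71) × 75.7 / (72 × 3.5) × 0.85 = 5223.3 / 252.00 × 0.85 ≈ 17.6 mL/min
CrCl ≈ 18 mL/min → bracket 10–19 mL/min.
Dose for this bracket: 200 mg.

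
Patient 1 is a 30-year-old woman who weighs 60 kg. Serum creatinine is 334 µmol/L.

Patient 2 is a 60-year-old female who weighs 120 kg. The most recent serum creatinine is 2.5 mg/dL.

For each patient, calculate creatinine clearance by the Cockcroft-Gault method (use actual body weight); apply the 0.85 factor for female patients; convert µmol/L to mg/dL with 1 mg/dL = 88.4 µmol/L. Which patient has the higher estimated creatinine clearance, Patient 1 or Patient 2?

Patient 2

Patient 1: SCr = 334 / 88.4 = 3.778 mg/dL
Patient 1: CrCl = (140 − 30) × 60 / (72 × 3.778) × 0.85 = 6600.0 / 272.02 × 0.85 ≈ 20.6 mL/min
Patient 2: CrCl = (140 − 60) × 120 / (72 × 2.5) × 0.85 = 9600.0 / 180.00 × 0.85 ≈ 45.3 mL/min
20.6 vs 45.3 mL/min → Patient 2 is higher.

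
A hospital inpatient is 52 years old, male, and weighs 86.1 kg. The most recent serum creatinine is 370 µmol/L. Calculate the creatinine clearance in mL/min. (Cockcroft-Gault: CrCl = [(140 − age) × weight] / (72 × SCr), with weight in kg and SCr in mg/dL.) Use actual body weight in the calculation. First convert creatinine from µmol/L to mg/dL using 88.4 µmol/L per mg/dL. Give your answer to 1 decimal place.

SCr = 370 / 88.4 = 4.186 mg/dL
CrCl = (140 − 52) × 86.1 / (72 × 4.186) = 7576.8 / 301.39 ≈ 25.1 mL/min

25.1 mL/min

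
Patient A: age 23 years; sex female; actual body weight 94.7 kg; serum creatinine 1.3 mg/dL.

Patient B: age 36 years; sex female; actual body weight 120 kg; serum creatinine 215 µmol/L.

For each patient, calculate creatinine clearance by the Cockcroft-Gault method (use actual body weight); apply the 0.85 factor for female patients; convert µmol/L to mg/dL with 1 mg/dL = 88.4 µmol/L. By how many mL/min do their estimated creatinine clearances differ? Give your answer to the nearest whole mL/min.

Patient A: CrCl = (140 − 23) × 94.7 / (72 × 1.3) × 0.85 = 11079.9 / 93.60 × 0.85 ≈ 100.6 mL/min
Patient B: SCr = 215 / 88.4 = 2.432 mg/dL
Patient B: CrCl = (140 − 36) × 120 / (72 × 2.432) × 0.85 = 12480.0 / 175.10 × 0.85 ≈ 60.6 mL/min
|100.6 − 60.6| = 40.0 mL/min

40 mL/min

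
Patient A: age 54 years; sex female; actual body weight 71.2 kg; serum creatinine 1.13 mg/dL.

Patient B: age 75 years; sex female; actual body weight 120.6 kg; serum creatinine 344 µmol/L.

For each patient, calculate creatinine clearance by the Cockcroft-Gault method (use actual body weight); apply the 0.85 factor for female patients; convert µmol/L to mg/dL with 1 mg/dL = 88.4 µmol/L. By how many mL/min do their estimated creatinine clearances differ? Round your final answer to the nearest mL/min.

40 mL/min

Patient A: CrCl = (140 − 54) × 71.2 / (72 × 1.13) × 0.85 = 6123.2 / 81.36 × 0.85 ≈ 64.0 mL/min
Patient B: SCr = 344 / 88.4 = 3.891 mg/dL
Patient B: CrCl = (140 − 75) × 120.6 / (72 × 3.891) × 0.85 = 7839.0 / 280.15 × 0.85 ≈ 23.8 mL/min
|64.0 − 23.8| = 40.2 mL/min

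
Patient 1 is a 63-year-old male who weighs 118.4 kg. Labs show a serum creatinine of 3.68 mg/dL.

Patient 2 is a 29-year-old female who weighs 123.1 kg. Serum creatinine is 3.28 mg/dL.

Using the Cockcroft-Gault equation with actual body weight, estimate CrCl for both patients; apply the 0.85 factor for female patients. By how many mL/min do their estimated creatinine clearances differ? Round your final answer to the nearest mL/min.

15 mL/min

Patient 1: CrCl = (140 − 63) × 118.4 / (72 × 3.68) = 9116.8 / 264.96 ≈ 34.4 mL/min
Patient 2: CrCl = (140 − 29) × 123.1 / (72 × 3.28) × 0.85 = 13664.1 / 236.16 × 0.85 ≈ 49.2 mL/min
|34.4 − 49.2| = 14.8 mL/min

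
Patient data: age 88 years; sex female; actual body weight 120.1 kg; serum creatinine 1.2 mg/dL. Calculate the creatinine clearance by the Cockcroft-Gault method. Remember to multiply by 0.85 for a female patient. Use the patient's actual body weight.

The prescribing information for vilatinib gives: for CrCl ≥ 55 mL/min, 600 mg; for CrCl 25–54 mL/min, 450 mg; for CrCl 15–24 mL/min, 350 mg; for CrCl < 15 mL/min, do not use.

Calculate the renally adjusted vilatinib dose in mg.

CrCl = (140 − 88) × 120.1 / (72 × 1.2) × 0.85 = 6245.2 / 86.40 × 0.85 ≈ 61.4 mL/min
CrCl ≈ 61 mL/min → bracket ≥ 55 mL/min.
Dose for this bracket: 600 mg.

600 mg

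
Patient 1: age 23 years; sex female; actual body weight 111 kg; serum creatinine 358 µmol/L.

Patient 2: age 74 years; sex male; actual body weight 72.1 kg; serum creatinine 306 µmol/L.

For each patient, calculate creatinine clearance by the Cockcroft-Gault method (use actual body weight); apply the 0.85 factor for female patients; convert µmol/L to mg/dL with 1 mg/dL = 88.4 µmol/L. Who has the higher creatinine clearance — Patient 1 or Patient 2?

Patient 1

Patient 1: SCr = 358 / 88.4 = 4.05 mg/dL
Patient 1: CrCl = (140 − 23) × 111 / (72 × 4.05) × 0.85 = 12987.0 / 291.60 × 0.85 ≈ 37.9 mL/min
Patient 2: SCr = 306 / 88.4 = 3.462 mg/dL
Patient 2: CrCl = (140 − 74) × 72.1 / (72 × 3.462) = 4758.6 / 249.26 ≈ 19.1 mL/min
37.9 vs 19.1 mL/min → Patient 1 is higher.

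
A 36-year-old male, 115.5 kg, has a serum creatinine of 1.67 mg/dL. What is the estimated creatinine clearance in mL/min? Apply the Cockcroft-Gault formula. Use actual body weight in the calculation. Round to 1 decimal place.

99.9 mL/min

CrCl = (140 − 36) × 115.5 / (72 × 1.67) = 12012.0 / 120.24 ≈ 99.9 mL/min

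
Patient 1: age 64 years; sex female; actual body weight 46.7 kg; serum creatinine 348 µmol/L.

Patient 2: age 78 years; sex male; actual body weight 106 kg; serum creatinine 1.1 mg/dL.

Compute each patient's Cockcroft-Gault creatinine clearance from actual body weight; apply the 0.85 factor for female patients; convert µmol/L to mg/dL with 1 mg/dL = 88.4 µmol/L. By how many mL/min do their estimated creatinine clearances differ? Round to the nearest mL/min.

72 mL/min

Patient 1: SCr = 348 / 88.4 = 3.937 mg/dL
Patient 1: CrCl = (140 − 64) × 46.7 / (72 × 3.937) × 0.85 = 3549.2 / 283.46 × 0.85 ≈ 10.6 mL/min
Patient 2: CrCl = (140 − 78) × 106 / (72 × 1.1) = 6572.0 / 79.20 ≈ 83.0 mL/min
|10.6 − 83.0| = 72.4 mL/min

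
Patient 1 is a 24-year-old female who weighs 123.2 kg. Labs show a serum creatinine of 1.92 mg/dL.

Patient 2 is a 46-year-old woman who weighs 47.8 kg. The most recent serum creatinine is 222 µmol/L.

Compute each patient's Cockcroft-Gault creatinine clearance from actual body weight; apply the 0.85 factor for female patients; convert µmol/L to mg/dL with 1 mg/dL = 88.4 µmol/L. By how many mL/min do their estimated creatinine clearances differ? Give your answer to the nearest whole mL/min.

Patient 1: CrCl = (140 − 24) × 123.2 / (72 × 1.92) × 0.85 = 14291.2 / 138.24 × 0.85 ≈ 87.9 mL/min
Patient 2: SCr = 222 / 88.4 = 2.511 mg/dL
Patient 2: CrCl = (140 − 46) × 47.8 / (72 × 2.511) × 0.85 = 4493.2 / 180.79 × 0.85 ≈ 21.1 mL/min
|87.9 − 21.1| = 66.8 mL/min

67 mL/min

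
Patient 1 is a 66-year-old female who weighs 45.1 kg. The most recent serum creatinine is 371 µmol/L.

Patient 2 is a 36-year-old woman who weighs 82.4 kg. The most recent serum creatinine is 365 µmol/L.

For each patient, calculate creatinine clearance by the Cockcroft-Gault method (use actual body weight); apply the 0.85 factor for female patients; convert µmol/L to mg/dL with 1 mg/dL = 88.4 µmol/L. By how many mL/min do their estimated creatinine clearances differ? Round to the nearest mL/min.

Patient 1: SCr = 371 / 88.4 = 4.197 mg/dL
Patient 1: CrCl = (140 − 66) × 45.1 / (72 × 4.197) × 0.85 = 3337.4 / 302.18 × 0.85 ≈ 9.4 mL/min
Patient 2: SCr = 365 / 88.4 = 4.129 mg/dL
Patient 2: CrCl = (140 − 36) × 82.4 / (72 × 4.129) × 0.85 = 8569.6 / 297.29 × 0.85 ≈ 24.5 mL/min
|9.4 − 24.5| = 15.1 mL/min

15 mL/min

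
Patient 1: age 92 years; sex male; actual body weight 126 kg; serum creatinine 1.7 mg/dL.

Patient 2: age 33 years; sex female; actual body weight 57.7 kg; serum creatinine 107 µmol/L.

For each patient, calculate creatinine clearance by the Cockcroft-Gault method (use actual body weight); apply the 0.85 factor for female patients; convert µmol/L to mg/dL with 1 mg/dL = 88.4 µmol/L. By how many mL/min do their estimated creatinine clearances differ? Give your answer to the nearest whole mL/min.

11 mL/min

Patient 1: CrCl = (140 − 92) × 126 / (72 × 1.7) = 6048.0 / 122.40 ≈ 49.4 mL/min
Patient 2: SCr = 107 / 88.4 = 1.21 mg/dL
Patient 2: CrCl = (140 − 33) × 57.7 / (72 × 1.21) × 0.85 = 6173.9 / 87.12 × 0.85 ≈ 60.2 mL/min
|49.4 − 60.2| = 10.8 mL/min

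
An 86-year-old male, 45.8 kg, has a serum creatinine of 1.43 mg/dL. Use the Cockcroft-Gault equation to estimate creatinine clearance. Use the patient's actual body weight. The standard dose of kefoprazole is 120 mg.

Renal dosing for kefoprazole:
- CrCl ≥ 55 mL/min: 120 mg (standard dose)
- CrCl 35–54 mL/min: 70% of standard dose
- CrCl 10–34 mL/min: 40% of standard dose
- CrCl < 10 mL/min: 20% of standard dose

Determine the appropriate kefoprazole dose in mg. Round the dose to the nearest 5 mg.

CrCl = (140 − 86) × 45.8 / (72 × 1.43) = 2473.2 / 102.96 ≈ 24.0 mL/min
CrCl ≈ 24 mL/min → bracket 10–34 mL/min.
40% of 120 mg = 48 mg → 50 mg

50 mg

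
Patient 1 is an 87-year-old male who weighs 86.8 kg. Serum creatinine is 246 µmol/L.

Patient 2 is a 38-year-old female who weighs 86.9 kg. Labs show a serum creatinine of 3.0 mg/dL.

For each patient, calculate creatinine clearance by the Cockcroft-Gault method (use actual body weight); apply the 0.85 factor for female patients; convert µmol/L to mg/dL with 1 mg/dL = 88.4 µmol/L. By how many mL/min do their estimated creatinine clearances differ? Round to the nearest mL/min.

Patient 1: SCr = 246 / 88.4 = 2.783 mg/dL
Patient 1: CrCl = (140 − 87) × 86.8 / (72 × 2.783) = 4600.4 / 200.38 ≈ 23.0 mL/min
Patient 2: CrCl = (140 − 38) × 86.9 / (72 × 3) × 0.85 = 8863.8 / 216.00 × 0.85 ≈ 34.9 mL/min
|23.0 − 34.9| = 11.9 mL/min

12 mL/min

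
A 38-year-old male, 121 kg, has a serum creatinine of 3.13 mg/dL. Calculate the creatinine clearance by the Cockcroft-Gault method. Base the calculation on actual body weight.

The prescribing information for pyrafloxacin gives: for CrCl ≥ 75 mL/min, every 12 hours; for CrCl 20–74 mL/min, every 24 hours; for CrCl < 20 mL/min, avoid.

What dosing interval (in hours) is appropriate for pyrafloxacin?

CrCl = (140 − 38) × 121 / (72 × 3.13) = 12342.0 / 225.36 ≈ 54.8 mL/min
CrCl ≈ 55 mL/min → bracket 20–74 mL/min → every 24 hours.

every 24 hours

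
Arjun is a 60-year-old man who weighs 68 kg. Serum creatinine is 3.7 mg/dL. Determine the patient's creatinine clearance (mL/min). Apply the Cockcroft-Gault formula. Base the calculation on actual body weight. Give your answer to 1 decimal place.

CrCl = (140 − 60) × 68 / (72 × 3.7) = 5440.0 / 266.40 ≈ 20.4 mL/min

20.4 mL/min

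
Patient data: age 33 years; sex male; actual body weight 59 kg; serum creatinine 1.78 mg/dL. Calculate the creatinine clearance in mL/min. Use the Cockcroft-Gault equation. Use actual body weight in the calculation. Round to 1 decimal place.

49.3 mL/min

CrCl = (140 − 33) × 59 / (72 × 1.78) = 6313.0 / 128.16 ≈ 49.3 mL/min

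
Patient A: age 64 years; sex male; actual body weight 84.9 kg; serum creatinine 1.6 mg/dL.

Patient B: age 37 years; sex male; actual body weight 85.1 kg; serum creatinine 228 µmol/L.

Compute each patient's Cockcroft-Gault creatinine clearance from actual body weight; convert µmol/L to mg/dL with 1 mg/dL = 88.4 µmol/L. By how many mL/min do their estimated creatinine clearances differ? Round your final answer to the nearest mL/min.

Patient A: CrCl = (140 − 64) × 84.9 / (72 × 1.6) = 6452.4 / 115.20 ≈ 56.0 mL/min
Patient B: SCr = 228 / 88.4 = 2.579 mg/dL
Patient B: CrCl = (140 − 37) × 85.1 / (72 × 2.579) = 8765.3 / 185.69 ≈ 47.2 mL/min
|56.0 − 47.2| = 8.8 mL/min

9 mL/min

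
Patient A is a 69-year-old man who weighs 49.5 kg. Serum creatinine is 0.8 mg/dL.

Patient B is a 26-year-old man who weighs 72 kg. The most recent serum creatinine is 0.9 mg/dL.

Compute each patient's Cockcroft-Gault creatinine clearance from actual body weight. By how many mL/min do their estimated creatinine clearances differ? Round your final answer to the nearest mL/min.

Patient A: CrCl = (140 − 69) × 49.5 / (72 × 0.8) = 3514.5 / 57.60 ≈ 61.0 mL/min
Patient B: CrCl = (140 − 26) × 72 / (72 × 0.9) = 8208.0 / 64.80 ≈ 126.7 mL/min
|61.0 − 126.7| = 65.7 mL/min

66 mL/min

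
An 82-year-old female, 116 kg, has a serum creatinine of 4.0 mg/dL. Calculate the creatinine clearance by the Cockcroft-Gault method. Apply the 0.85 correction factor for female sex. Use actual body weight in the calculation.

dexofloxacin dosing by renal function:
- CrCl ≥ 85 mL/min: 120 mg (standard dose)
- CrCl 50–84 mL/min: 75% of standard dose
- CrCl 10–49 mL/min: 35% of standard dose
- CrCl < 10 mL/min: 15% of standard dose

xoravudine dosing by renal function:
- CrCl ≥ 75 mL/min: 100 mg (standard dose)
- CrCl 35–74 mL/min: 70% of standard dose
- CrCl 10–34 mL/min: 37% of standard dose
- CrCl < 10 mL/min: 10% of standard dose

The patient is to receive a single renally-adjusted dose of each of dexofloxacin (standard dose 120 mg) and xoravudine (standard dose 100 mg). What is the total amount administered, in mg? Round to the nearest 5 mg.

CrCl = (140 − 82) × 116 / (72 × 4) × 0.85 = 6728.0 / 288.00 × 0.85 ≈ 19.9 mL/min
CrCl ≈ 20 mL/min.
dexofloxacin: 10–49 mL/min → 35% of 120 mg = 42 mg.
xoravudine: 10–34 mL/min → 37% of 100 mg = 37 mg.
Total = 42 + 37 = 79 mg.

80 mg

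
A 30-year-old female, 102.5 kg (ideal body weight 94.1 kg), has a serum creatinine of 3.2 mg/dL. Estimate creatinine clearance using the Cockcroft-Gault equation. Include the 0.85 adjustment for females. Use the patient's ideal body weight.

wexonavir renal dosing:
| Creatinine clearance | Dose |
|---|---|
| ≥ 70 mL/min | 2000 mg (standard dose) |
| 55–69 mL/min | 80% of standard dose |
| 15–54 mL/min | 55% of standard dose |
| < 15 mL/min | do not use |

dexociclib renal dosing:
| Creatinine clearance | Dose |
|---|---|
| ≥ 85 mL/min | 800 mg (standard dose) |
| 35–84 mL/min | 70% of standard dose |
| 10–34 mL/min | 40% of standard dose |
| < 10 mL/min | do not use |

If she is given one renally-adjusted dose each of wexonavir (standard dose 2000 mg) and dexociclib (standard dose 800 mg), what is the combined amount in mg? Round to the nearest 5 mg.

1660 mg

CrCl = (140 − 30) × 94.1 / (72 × 3.2) × 0.85 = 10351.0 / 230.40 × 0.85 ≈ 38.2 mL/min
CrCl ≈ 38 mL/min.
wexonavir: 15–54 mL/min → 55% of 2000 mg = 1100 mg.
dexociclib: 35–84 mL/min → 70% of 800 mg = 560 mg.
Total = 1100 + 560 = 1660 mg.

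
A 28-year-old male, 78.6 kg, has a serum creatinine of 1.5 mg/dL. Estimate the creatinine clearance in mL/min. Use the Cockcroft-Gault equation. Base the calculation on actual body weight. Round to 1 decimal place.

81.5 mL/min

CrCl = (140 − 28) × 78.6 / (72 × 1.5) = 8803.2 / 108.00 ≈ 81.5 mL/min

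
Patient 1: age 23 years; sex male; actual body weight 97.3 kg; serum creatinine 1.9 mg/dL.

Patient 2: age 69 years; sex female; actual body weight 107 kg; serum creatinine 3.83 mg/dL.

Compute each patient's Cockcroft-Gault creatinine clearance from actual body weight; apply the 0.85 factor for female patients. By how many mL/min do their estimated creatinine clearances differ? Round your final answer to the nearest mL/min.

60 mL/min

Patient 1: CrCl = (140 − 23) × 97.3 / (72 × 1.9) = 11384.1 / 136.80 ≈ 83.2 mL/min
Patient 2: CrCl = (140 − 69) × 107 / (72 × 3.83) × 0.85 = 7597.0 / 275.76 × 0.85 ≈ 23.4 mL/min
|83.2 − 23.4| = 59.8 mL/min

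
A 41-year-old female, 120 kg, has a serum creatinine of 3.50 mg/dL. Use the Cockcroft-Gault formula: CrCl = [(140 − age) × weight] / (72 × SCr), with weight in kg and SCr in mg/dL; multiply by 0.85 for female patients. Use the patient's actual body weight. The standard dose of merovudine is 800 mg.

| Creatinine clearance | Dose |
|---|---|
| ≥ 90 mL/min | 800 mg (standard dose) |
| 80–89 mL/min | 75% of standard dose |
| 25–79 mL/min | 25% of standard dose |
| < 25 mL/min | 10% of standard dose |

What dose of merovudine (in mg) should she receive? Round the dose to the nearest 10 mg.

200 mg

CrCl = (140 − 41) × 120 / (72 × 3.5) × 0.85 = 11880.0 / 252.00 × 0.85 ≈ 40.1 mL/min
CrCl ≈ 40 mL/min → bracket 25–79 mL/min.
25% of 800 mg = 200 mg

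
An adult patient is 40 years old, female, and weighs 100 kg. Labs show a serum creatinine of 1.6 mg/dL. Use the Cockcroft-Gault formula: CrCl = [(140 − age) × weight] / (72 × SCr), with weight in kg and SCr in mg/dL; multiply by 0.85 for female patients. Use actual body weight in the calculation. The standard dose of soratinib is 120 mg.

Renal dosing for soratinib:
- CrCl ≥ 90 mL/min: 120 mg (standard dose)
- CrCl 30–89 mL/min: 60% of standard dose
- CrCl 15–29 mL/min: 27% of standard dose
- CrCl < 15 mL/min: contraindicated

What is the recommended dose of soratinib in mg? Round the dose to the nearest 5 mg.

70 mg

CrCl = (140 − 40) × 100 / (72 × 1.6) × 0.85 = 10000.0 / 115.20 × 0.85 ≈ 73.8 mL/min
CrCl ≈ 74 mL/min → bracket 30–89 mL/min.
60% of 120 mg = 72 mg → 70 mg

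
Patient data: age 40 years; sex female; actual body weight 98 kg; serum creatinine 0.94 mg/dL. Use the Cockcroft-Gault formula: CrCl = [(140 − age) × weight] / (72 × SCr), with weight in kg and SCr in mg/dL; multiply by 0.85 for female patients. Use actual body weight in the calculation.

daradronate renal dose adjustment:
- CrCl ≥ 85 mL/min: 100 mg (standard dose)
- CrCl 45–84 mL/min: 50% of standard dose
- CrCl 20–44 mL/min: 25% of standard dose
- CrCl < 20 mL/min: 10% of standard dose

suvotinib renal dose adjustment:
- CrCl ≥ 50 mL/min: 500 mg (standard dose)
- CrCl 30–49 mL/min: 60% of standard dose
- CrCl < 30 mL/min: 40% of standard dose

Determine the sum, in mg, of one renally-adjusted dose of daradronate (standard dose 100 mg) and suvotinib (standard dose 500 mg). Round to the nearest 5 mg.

CrCl = (140 − 40) × 98 / (72 × 0.94) × 0.85 = 9800.0 / 67.68 × 0.85 ≈ 123.1 mL/min
CrCl ≈ 123 mL/min.
daradronate: ≥ 85 mL/min → 100% of 100 mg = 100 mg.
suvotinib: ≥ 50 mL/min → 100% of 500 mg = 500 mg.
Total = 100 + 500 = 600 mg.

600 mg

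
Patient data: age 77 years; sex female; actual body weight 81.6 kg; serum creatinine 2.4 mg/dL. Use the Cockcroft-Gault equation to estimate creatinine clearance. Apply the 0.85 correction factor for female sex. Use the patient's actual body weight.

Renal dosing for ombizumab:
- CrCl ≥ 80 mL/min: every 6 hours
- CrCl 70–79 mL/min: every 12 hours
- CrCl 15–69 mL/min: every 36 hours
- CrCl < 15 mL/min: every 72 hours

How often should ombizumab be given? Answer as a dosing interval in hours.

CrCl = (140 − 77) × 81.6 / (72 × 2.4) × 0.85 = 5140.8 / 172.80 × 0.85 ≈ 25.3 mL/min
CrCl ≈ 25 mL/min → bracket 15–69 mL/min → every 36 hours.

every 36 hours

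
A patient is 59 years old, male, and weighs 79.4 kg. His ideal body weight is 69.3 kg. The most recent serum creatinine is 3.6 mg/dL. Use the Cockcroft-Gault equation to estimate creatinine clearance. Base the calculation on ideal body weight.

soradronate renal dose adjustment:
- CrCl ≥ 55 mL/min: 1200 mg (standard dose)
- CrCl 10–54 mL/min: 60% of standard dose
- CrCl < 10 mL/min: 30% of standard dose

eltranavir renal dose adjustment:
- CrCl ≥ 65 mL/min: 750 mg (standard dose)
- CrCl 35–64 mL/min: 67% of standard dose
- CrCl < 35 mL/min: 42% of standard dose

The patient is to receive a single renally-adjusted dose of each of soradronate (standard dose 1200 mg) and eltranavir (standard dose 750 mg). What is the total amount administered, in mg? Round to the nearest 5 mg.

1035 mg

CrCl = (140 − 59) × 69.3 / (72 × 3.6) = 5613.3 / 259.20 ≈ 21.7 mL/min
CrCl ≈ 22 mL/min.
soradronate: 10–54 mL/min → 60% of 1200 mg = 720 mg.
eltranavir: < 35 mL/min → 42% of 750 mg = 315 mg.
Total = 720 + 315 = 1035 mg.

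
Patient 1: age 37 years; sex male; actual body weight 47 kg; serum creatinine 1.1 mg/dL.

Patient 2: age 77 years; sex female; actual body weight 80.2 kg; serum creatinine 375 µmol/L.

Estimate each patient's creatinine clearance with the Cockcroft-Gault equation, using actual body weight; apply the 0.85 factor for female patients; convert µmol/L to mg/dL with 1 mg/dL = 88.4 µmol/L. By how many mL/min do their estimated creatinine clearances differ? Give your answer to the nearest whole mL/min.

Patient 1: CrCl = (140 − 37) × 47 / (72 × 1.1) = 4841.0 / 79.20 ≈ 61.1 mL/min
Patient 2: SCr = 375 / 88.4 = 4.242 mg/dL
Patient 2: CrCl = (140 − 77) × 80.2 / (72 × 4.242) × 0.85 = 5052.6 / 305.42 × 0.85 ≈ 14.1 mL/min
|61.1 − 14.1| = 47.0 mL/min

47 mL/min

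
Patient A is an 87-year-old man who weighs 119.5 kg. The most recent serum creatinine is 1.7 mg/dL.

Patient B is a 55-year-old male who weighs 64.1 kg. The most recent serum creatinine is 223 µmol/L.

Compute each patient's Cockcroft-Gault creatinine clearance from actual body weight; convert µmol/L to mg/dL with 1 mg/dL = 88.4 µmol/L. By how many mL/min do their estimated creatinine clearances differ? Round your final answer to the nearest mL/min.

Patient A: CrCl = (140 − 87) × 119.5 / (72 × 1.7) = 6333.5 / 122.40 ≈ 51.7 mL/min
Patient B: SCr = 223 / 88.4 = 2.523 mg/dL
Patient B: CrCl = (140 − 55) × 64.1 / (72 × 2.523) = 5448.5 / 181.66 ≈ 30.0 mL/min
|51.7 − 30.0| = 21.7 mL/min

22 mL/min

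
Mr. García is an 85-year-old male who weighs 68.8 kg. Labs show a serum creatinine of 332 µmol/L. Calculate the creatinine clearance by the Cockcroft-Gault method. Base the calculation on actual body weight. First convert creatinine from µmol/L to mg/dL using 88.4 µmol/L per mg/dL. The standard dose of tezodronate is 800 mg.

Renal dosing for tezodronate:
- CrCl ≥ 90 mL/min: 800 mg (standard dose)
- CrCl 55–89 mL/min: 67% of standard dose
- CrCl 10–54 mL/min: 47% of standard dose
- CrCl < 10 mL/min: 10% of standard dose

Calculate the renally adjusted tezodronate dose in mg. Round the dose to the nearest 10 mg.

380 mg

SCr = 332 / 88.4 = 3.756 mg/dL
CrCl = (140 − 85) × 68.8 / (72 × 3.756) = 3784.0 / 270.43 ≈ 14.0 mL/min
CrCl ≈ 14 mL/min → bracket 10–54 mL/min.
47% of 800 mg = 376 mg → 380 mg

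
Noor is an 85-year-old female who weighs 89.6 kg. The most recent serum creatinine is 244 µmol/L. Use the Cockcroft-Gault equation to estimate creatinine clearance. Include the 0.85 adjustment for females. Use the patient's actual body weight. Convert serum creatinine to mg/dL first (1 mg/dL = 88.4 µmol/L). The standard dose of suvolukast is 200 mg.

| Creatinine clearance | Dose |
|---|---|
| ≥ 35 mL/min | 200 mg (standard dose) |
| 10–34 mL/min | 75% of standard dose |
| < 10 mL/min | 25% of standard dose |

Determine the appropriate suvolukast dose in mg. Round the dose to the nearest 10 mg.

SCr = 244 / 88.4 = 2.76 mg/dL
CrCl = (140 − 85) × 89.6 / (72 × 2.76) × 0.85 = 4928.0 / 198.72 × 0.85 ≈ 21.1 mL/min
CrCl ≈ 21 mL/min → bracket 10–34 mL/min.
75% of 200 mg = 150 mg

150 mg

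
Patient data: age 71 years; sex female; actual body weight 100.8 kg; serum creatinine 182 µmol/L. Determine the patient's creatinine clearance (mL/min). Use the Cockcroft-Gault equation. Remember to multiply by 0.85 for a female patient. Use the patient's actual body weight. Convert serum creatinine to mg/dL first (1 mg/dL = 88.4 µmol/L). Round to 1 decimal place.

39.9 mL/min

SCr = 182 / 88.4 = 2.059 mg/dL
CrCl = (140 − 71) × 100.8 / (72 × 2.059) × 0.85 = 6955.2 / 148.25 × 0.85 ≈ 39.9 mL/min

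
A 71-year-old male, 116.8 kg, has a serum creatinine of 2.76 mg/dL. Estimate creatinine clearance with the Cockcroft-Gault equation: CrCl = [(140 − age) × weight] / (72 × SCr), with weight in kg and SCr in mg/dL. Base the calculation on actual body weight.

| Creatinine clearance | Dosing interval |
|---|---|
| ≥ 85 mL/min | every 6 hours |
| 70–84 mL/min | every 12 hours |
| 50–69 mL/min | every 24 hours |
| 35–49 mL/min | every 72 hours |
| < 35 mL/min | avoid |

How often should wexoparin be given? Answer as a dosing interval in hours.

every 72 hours

CrCl = (140 − 71) × 116.8 / (72 × 2.76) = 8059.2 / 198.72 ≈ 40.6 mL/min
CrCl ≈ 41 mL/min → bracket 35–49 mL/min → every 72 hours.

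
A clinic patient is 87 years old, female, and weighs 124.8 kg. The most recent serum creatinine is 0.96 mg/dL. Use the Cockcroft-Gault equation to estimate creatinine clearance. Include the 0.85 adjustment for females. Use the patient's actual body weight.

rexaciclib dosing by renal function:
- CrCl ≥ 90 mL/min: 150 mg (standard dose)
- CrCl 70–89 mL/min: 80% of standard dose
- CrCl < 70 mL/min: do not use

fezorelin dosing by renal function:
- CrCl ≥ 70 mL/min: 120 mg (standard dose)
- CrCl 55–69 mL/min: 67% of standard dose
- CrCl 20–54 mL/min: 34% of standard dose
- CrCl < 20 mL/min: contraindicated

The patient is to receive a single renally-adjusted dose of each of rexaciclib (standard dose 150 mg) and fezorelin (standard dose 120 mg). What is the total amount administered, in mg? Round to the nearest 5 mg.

240 mg

CrCl = (140 − 87) × 124.8 / (72 × 0.96) × 0.85 = 6614.4 / 69.12 × 0.85 ≈ 81.3 mL/min
CrCl ≈ 81 mL/min.
rexaciclib: 70–89 mL/min → 80% of 150 mg = 120 mg.
fezorelin: ≥ 70 mL/min → 100% of 120 mg = 120 mg.
Total = 120 + 120 = 240 mg.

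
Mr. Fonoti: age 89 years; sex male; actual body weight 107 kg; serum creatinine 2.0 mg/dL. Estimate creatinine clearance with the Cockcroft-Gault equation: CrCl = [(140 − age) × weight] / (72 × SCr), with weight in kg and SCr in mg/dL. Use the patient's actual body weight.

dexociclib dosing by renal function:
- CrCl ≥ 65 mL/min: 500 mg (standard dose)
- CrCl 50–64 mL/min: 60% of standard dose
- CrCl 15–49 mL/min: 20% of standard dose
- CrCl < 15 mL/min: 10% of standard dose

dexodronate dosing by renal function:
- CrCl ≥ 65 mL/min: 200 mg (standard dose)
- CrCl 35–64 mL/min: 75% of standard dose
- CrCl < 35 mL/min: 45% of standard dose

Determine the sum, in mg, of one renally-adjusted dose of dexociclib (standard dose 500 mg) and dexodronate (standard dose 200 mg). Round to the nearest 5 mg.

250 mg

CrCl = (140 − 89) × 107 / (72 × 2) = 5457.0 / 144.00 ≈ 37.9 mL/min
CrCl ≈ 38 mL/min.
dexociclib: 15–49 mL/min → 20% of 500 mg = 100 mg.
dexodronate: 35–64 mL/min → 75% of 200 mg = 150 mg.
Total = 100 + 150 = 250 mg.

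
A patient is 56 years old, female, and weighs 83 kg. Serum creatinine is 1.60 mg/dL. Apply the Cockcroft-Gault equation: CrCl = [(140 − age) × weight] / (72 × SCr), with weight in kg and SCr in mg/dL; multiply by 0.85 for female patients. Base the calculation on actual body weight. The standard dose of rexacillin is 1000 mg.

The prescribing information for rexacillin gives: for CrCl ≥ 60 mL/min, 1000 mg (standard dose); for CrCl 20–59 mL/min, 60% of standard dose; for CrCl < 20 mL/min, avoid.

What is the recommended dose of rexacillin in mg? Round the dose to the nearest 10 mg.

600 mg

CrCl = (140 − 56) × 83 / (72 × 1.6) × 0.85 = 6972.0 / 115.20 × 0.85 ≈ 51.4 mL/min
CrCl ≈ 51 mL/min → bracket 20–59 mL/min.
60% of 1000 mg = 600 mg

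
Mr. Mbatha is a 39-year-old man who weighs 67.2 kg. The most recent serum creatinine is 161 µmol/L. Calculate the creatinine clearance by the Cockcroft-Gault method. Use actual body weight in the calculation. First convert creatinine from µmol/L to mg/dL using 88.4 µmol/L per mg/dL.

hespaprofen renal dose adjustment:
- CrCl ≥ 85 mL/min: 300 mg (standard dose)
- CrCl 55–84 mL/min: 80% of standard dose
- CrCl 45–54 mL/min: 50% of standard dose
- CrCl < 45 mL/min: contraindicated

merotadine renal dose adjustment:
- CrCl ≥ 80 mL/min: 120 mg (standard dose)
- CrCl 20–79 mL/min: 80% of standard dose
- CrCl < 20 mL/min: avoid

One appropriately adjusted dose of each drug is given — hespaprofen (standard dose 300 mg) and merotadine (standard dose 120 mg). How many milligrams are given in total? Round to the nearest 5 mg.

SCr = 161 / 88.4 = 1.821 mg/dL
CrCl = (140 − 39) × 67.2 / (72 × 1.821) = 6787.2 / 131.11 ≈ 51.8 mL/min
CrCl ≈ 52 mL/min.
hespaprofen: 45–54 mL/min → 50% of 300 mg = 150 mg.
merotadine: 20–79 mL/min → 80% of 120 mg = 96 mg.
Total = 150 + 96 = 246 mg.

245 mg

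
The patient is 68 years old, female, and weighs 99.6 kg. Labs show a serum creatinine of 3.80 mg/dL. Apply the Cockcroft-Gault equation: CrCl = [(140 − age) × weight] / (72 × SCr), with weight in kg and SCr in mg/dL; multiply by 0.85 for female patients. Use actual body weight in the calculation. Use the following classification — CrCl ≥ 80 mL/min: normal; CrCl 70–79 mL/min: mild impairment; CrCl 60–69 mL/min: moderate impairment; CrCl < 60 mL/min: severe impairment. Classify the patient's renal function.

severe impairment

CrCl = (140 − 68) × 99.6 / (72 × 3.8) × 0.85 = 7171.2 / 273.60 × 0.85 ≈ 22.3 mL/min
22 mL/min falls in the 'severe impairment' range.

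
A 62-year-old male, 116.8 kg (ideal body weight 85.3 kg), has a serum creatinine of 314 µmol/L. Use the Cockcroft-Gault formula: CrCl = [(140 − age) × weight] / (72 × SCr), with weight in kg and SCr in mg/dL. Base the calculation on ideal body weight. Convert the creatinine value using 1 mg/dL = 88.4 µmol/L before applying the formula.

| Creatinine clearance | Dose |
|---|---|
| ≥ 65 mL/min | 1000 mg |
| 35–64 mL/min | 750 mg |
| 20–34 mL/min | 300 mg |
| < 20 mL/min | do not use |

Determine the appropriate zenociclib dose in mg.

SCr = 314 / 88.4 = 3.552 mg/dL
CrCl = (140 − 62) × 85.3 / (72 × 3.552) = 6653.4 / 255.74 ≈ 26.0 mL/min
CrCl ≈ 26 mL/min → bracket 20–34 mL/min.
Dose for this bracket: 300 mg.

300 mg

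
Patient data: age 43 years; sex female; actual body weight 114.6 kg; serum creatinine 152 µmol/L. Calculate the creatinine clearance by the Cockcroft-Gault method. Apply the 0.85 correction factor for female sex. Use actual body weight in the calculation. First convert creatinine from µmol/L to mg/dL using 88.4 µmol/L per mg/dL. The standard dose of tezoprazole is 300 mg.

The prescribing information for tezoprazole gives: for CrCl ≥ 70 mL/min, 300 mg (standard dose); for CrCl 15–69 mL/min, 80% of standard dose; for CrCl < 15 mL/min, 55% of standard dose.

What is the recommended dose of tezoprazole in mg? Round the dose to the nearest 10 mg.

SCr = 152 / 88.4 = 1.719 mg/dL
CrCl = (140 − 43) × 114.6 / (72 × 1.719) × 0.85 = 11116.2 / 123.77 × 0.85 ≈ 76.3 mL/min
CrCl ≈ 76 mL/min → bracket ≥ 70 mL/min.
100% of 300 mg = 300 mg

300 mg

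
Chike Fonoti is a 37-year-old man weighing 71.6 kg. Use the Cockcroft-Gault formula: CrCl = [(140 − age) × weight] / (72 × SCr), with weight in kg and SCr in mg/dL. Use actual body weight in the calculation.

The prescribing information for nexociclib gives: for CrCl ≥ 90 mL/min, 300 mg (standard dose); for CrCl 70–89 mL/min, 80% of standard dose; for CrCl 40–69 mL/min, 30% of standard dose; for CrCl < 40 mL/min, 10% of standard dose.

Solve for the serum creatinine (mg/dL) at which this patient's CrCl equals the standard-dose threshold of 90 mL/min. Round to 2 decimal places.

Standard dose requires CrCl ≥ 90 mL/min.
Set (140 − 37) × 71.6 / (72 × SCr) = 90
SCr = (140 − 37) × 71.6 / (72 × 90) = 1.138 mg/dL

1.14 mg/dL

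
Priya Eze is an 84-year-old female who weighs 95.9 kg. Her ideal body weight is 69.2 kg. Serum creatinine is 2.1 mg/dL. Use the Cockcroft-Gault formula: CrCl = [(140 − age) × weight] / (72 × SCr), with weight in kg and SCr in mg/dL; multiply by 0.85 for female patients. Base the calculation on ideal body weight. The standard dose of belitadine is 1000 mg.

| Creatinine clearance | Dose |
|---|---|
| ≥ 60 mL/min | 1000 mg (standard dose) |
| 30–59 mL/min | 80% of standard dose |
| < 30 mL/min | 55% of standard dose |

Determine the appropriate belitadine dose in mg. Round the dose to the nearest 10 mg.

CrCl = (140 − 84) × 69.2 / (72 × 2.1) × 0.85 = 3875.2 / 151.20 × 0.85 ≈ 21.8 mL/min
CrCl ≈ 22 mL/min → bracket < 30 mL/min.
55% of 1000 mg = 550 mg

550 mg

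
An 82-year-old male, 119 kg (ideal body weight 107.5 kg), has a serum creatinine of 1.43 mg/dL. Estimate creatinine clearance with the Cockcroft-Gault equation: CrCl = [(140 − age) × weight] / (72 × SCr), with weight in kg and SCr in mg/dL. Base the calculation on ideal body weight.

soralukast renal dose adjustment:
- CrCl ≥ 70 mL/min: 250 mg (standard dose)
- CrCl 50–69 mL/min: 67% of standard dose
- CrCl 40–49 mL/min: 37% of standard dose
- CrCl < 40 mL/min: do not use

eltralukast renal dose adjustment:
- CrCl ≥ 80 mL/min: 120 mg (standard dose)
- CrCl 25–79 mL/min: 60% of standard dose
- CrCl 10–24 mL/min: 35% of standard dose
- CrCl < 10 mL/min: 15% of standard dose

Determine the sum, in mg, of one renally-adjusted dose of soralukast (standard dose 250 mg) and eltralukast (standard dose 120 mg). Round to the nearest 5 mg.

240 mg

CrCl = (140 − 82) × 107.5 / (72 × 1.43) = 6235.0 / 102.96 ≈ 60.6 mL/min
CrCl ≈ 61 mL/min.
soralukast: 50–69 mL/min → 67% of 250 mg = 167.5 mg.
eltralukast: 25–79 mL/min → 60% of 120 mg = 72 mg.
Total = 167.5 + 72 = 239.5 mg.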